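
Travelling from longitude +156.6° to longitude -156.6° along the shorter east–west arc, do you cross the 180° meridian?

Yes

Naïve |-156.6 − 156.6| = 313.2° > 180°, so the shorter arc goes the other way round — across 180°.
Signed shortest Δλ = ((-156.6 − 156.6 + 180) mod 360) − 180 = 46.8°.
Going east by 46.8° from +156.6° passes through 180° before reaching -156.6°.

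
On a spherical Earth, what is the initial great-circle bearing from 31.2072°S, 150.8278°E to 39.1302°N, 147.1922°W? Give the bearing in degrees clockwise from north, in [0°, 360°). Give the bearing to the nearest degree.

43°

Δλ = -147.1922 − 150.8278 = -298.0200°; wrapped into (−180°, 180°]: 61.9800°.
θ = atan2( sin Δλ · cos φ₂ , cos φ₁ · sin φ₂ − sin φ₁ · cos φ₂ · cos Δλ )
  = atan2(0.68479, 0.72858) = 43.225° → normalised to [0°, 360°): 43.225°.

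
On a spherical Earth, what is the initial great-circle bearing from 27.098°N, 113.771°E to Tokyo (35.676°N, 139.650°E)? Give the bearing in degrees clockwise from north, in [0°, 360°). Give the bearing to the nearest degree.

Δλ = 139.650 − 113.771 = 25.879°.
θ = atan2( sin Δλ · cos φ₂ , cos φ₁ · sin φ₂ − sin φ₁ · cos φ₂ · cos Δλ )
  = atan2(0.35456, 0.18626) = 62.285° → normalised to [0°, 360°): 62.285°.

62°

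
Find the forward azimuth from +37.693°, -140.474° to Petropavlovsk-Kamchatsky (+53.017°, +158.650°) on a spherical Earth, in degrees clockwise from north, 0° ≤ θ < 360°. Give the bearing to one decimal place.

Δλ = 158.650 − -140.474 = 299.124°; wrapped into (−180°, 180°]: -60.876°.
θ = atan2( sin Δλ · cos φ₂ , cos φ₁ · sin φ₂ − sin φ₁ · cos φ₂ · cos Δλ )
  = atan2(-0.52552, 0.45308) = -49.234° → normalised to [0°, 360°): 310.766°.

310.8°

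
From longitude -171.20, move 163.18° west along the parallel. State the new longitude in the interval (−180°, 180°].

+25.62°

Start at -171.20°; shift −163.18° → -334.38°.
-334.38° lies outside (−180°, 180°]; add 360° → +25.62°.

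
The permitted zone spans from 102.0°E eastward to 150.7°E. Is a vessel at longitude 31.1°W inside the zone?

No

Band width going east from +102.0° to +150.7°: ((150.7 − 102.0) mod 360) = 48.7°.
Offset of -31.1° east of the west edge: ((-31.1 − 102.0) mod 360) = 226.9°.
226.9° > 48.7° ⇒ outside.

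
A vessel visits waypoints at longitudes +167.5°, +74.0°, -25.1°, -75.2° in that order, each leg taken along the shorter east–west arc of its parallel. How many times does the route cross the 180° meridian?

Leg 1: +167.5° → +74.0°, shortest Δλ = -93.5° (west) — does not cross 180°.
Leg 2: +74.0° → -25.1°, shortest Δλ = -99.1° (west) — does not cross 180°.
Leg 3: -25.1° → -75.2°, shortest Δλ = -50.1° (west) — does not cross 180°.
Total crossings: 0.

0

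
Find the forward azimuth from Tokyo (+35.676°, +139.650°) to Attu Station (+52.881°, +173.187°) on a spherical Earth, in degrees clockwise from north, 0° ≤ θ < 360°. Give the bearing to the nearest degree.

Δλ = 173.187 − 139.650 = 33.537°.
θ = atan2( sin Δλ · cos φ₂ , cos φ₁ · sin φ₂ − sin φ₁ · cos φ₂ · cos Δλ )
  = atan2(0.33340, 0.35438) = 43.253° → normalised to [0°, 360°): 43.253°.

43°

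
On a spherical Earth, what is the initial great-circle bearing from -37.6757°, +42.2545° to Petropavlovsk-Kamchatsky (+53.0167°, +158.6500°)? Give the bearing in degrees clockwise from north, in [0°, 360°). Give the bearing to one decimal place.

Δλ = 158.6500 − 42.2545 = 116.3955°.
θ = atan2( sin Δλ · cos φ₂ , cos φ₁ · sin φ₂ − sin φ₁ · cos φ₂ · cos Δλ )
  = atan2(0.53887, 0.46879) = 48.978° → normalised to [0°, 360°): 48.978°.

49.0°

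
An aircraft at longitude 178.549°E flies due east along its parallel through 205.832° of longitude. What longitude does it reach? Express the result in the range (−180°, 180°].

Start at +178.549°; shift +205.832° → +384.381°.
+384.381° lies outside (−180°, 180°]; subtract 360° → +24.381°.

24.381°E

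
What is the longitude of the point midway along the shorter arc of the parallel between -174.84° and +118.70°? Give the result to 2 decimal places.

Signed shortest Δλ from -174.84° to +118.70° is -66.46°.
Midpoint longitude = -174.84° + (-66.46°)/2 = -174.84° − 33.23° = -208.07°.
Normalise into (−180°, 180°]: +151.93°.
(The naïve average (-174.84 + +118.70)/2 = -28.07° is on the wrong side of the globe.)

+151.93°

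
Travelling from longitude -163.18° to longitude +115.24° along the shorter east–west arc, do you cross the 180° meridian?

Naïve |115.24 − -163.18| = 278.42° > 180°, so the shorter arc goes the other way round — across 180°.
Signed shortest Δλ = ((115.24 − -163.18 + 180) mod 360) − 180 = -81.58°.
Going west by 81.58° from -163.18° passes through 180° before reaching +115.24°.

Yes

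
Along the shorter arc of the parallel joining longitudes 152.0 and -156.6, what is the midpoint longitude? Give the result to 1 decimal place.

+177.7°

Signed shortest Δλ from +152.0° to -156.6° is +51.4°.
Midpoint longitude = +152.0° + (+51.4°)/2 = +152.0° + 25.7° = +177.7°.
(The naïve average (+152.0 + -156.6)/2 = -2.3° is on the wrong side of the globe.)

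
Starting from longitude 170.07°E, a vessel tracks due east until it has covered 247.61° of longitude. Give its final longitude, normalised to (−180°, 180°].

57.68°E

Start at +170.07°; shift +247.61° → +417.68°.
+417.68° lies outside (−180°, 180°]; subtract 360° → +57.68°.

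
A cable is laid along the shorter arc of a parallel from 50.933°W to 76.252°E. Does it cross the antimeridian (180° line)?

No

Signed shortest Δλ = ((76.252 − -50.933 + 180) mod 360) − 180 = 127.185°.
Going east by 127.185° from -50.933° reaches +76.252° without touching 180°.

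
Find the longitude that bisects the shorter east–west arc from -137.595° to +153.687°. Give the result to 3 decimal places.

-171.954°

Signed shortest Δλ from -137.595° to +153.687° is -68.718°.
Midpoint longitude = -137.595° + (-68.718°)/2 = -137.595° − 34.359° = -171.954°.
(The naïve average (-137.595 + +153.687)/2 = 8.046° is on the wrong side of the globe.)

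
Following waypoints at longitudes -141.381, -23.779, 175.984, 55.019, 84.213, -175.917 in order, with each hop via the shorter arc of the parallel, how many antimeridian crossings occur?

2

Leg 1: -141.381° → -23.779°, shortest Δλ = 117.602° (east) — does not cross 180°.
Leg 2: -23.779° → +175.984°, shortest Δλ = -160.237° (west) — crosses 180°.
Leg 3: +175.984° → +55.019°, shortest Δλ = -120.965° (west) — does not cross 180°.
Leg 4: +55.019° → +84.213°, shortest Δλ = 29.194° (east) — does not cross 180°.
Leg 5: +84.213° → -175.917°, shortest Δλ = 99.87° (east) — crosses 180°.
Total crossings: 2.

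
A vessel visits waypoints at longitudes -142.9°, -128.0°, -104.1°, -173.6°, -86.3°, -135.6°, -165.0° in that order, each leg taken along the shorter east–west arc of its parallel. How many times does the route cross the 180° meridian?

Leg 1: -142.9° → -128.0°, shortest Δλ = 14.9° (east) — does not cross 180°.
Leg 2: -128.0° → -104.1°, shortest Δλ = 23.9° (east) — does not cross 180°.
Leg 3: -104.1° → -173.6°, shortest Δλ = -69.5° (west) — does not cross 180°.
Leg 4: -173.6° → -86.3°, shortest Δλ = 87.3° (east) — does not cross 180°.
Leg 5: -86.3° → -135.6°, shortest Δλ = -49.3° (west) — does not cross 180°.
Leg 6: -135.6° → -165.0°, shortest Δλ = -29.4° (west) — does not cross 180°.
Total crossings: 0.

0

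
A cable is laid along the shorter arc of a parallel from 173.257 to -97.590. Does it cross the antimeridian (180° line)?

Naïve |-97.590 − 173.257| = 270.847° > 180°, so the shorter arc goes the other way round — across 180°.
Signed shortest Δλ = ((-97.590 − 173.257 + 180) mod 360) − 180 = 89.153°.
Going east by 89.153° from +173.257° passes through 180° before reaching -97.590°.

Yes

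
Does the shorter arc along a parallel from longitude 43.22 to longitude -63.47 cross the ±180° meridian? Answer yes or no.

No

Signed shortest Δλ = ((-63.47 − 43.22 + 180) mod 360) − 180 = -106.69°.
Going west by 106.69° from +43.22° reaches -63.47° without touching 180°.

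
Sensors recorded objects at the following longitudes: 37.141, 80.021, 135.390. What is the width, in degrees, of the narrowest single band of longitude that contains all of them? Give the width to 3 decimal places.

98.249°

Sort the longitudes: +37.141°, +80.021°, +135.390°.
Eastward gaps between consecutive values (wrapping around): 42.880°, 55.369°, 261.751°.
Largest gap = 261.751° ⇒ minimal covering band is its complement: 360° − 261.751° = 98.249°.
Band runs from +37.141° eastward to +135.390°.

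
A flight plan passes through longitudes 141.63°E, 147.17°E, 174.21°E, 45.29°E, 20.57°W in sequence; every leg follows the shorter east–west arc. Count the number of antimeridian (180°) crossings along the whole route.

Leg 1: +141.63° → +147.17°, shortest Δλ = 5.54° (east) — does not cross 180°.
Leg 2: +147.17° → +174.21°, shortest Δλ = 27.04° (east) — does not cross 180°.
Leg 3: +174.21° → +45.29°, shortest Δλ = -128.92° (west) — does not cross 180°.
Leg 4: +45.29° → -20.57°, shortest Δλ = -65.86° (west) — does not cross 180°.
Total crossings: 0.

0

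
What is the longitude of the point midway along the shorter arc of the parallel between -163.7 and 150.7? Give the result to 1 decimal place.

+173.5°

Signed shortest Δλ from -163.7° to +150.7° is -45.6°.
Midpoint longitude = -163.7° + (-45.6°)/2 = -163.7° − 22.8° = -186.5°.
Normalise into (−180°, 180°]: +173.5°.
(The naïve average (-163.7 + +150.7)/2 = -6.5° is on the wrong side of the globe.)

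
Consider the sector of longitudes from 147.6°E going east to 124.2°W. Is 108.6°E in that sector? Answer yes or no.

No

Band width going east from +147.6° to -124.2°: ((-124.2 − 147.6) mod 360) = 88.2°.
Offset of +108.6° east of the west edge: ((108.6 − 147.6) mod 360) = 321.0°.
321.0° > 88.2° ⇒ outside.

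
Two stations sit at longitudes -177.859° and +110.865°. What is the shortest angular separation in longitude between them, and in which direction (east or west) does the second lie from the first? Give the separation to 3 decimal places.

Raw difference: 110.865 − -177.859 = 288.724°.
Normalise into (−180°, 180°]: 288.724° − 360° = -71.276°.
Negative ⇒ the second point lies to the west; separation 71.276°.

71.276° west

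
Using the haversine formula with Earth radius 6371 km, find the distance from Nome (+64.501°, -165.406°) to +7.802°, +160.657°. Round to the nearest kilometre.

6844 km

Δλ = 160.657 − -165.406 = 326.063°; wrapped into (−180°, 180°]: -33.937°.
Δφ = 7.802 − 64.501 = -56.699°.
a = sin²(Δφ/2) + cos φ₁ · cos φ₂ · sin²(Δλ/2) = 0.261809.
c = 2·atan2(√a, √(1−a)) = 1.07426 rad → d = 6371·c ≈ 6844.12 km.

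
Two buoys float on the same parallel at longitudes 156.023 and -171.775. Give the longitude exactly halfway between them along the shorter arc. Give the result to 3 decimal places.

Signed shortest Δλ from +156.023° to -171.775° is +32.202°.
Midpoint longitude = +156.023° + (+32.202°)/2 = +156.023° + 16.101° = +172.124°.
(The naïve average (+156.023 + -171.775)/2 = -7.876° is on the wrong side of the globe.)

+172.124°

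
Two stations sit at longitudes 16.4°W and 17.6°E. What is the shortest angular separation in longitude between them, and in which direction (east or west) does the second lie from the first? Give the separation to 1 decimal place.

34.0° east

Raw difference: 17.6 − -16.4 = 34.0°.
Normalise into (−180°, 180°]: 34.0° stays 34.0°.
Positive ⇒ the second point lies to the east; separation 34.0°.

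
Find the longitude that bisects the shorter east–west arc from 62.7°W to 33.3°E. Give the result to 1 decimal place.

Signed shortest Δλ from -62.7° to +33.3° is +96.0°.
Midpoint longitude = -62.7° + (+96.0°)/2 = -62.7° + 48.0° = -14.7°.

14.7°W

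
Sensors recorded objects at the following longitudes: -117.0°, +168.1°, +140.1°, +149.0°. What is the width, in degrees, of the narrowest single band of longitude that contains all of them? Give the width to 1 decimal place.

Sort the longitudes: -117.0°, +140.1°, +149.0°, +168.1°.
Eastward gaps between consecutive values (wrapping around): 257.1°, 8.9°, 19.1°, 74.9°.
Largest gap = 257.1° ⇒ minimal covering band is its complement: 360° − 257.1° = 102.9°.
Band runs from +140.1° eastward to -117.0°, crossing the antimeridian.

102.9°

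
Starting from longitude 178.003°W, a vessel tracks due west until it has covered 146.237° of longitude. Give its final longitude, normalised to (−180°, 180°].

35.760°E

Start at -178.003°; shift −146.237° → -324.240°.
-324.240° lies outside (−180°, 180°]; add 360° → +35.760°.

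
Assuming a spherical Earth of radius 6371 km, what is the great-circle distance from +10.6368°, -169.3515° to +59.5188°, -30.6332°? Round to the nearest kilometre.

Δλ = -30.6332 − -169.3515 = 138.7183°.
Δφ = 59.5188 − 10.6368 = 48.8820°.
a = sin²(Δφ/2) + cos φ₁ · cos φ₂ · sin²(Δλ/2) = 0.607784.
c = 2·atan2(√a, √(1−a)) = 1.78807 rad → d = 6371·c ≈ 11391.79 km.

11392 km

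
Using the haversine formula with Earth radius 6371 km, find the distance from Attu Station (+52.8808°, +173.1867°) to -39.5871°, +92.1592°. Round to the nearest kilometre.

12879 km

Δλ = 92.1592 − 173.1867 = -81.0275°.
Δφ = -39.5871 − 52.8808 = -92.4679°.
a = sin²(Δφ/2) + cos φ₁ · cos φ₂ · sin²(Δλ/2) = 0.717800.
c = 2·atan2(√a, √(1−a)) = 2.02150 rad → d = 6371·c ≈ 12878.98 km.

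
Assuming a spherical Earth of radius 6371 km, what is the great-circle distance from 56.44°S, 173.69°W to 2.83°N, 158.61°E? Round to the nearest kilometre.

7050 km

Δλ = 158.61 − -173.69 = 332.30°; wrapped into (−180°, 180°]: -27.70°.
Δφ = 2.83 − -56.44 = 59.27°.
a = sin²(Δφ/2) + cos φ₁ · cos φ₂ · sin²(Δλ/2) = 0.276143.
c = 2·atan2(√a, √(1−a)) = 1.10659 rad → d = 6371·c ≈ 7050.07 km.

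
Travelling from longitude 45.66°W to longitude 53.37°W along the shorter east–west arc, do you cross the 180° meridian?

Signed shortest Δλ = ((-53.37 − -45.66 + 180) mod 360) − 180 = -7.71°.
Going west by 7.71° from -45.66° reaches -53.37° without touching 180°.

No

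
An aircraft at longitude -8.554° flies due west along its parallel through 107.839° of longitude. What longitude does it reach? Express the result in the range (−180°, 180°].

-116.393°

Start at -8.554°; shift −107.839° → -116.393°.
-116.393° already lies in (−180°, 180°].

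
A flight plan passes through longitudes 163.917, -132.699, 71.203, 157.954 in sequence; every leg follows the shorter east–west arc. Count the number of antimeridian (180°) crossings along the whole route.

Leg 1: +163.917° → -132.699°, shortest Δλ = 63.384° (east) — crosses 180°.
Leg 2: -132.699° → +71.203°, shortest Δλ = -156.098° (west) — crosses 180°.
Leg 3: +71.203° → +157.954°, shortest Δλ = 86.751° (east) — does not cross 180°.
Total crossings: 2.

2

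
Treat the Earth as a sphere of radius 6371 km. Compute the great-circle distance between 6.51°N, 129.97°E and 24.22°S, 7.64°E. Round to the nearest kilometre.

Δλ = 7.64 − 129.97 = -122.33°.
Δφ = -24.22 − 6.51 = -30.73°.
a = sin²(Δφ/2) + cos φ₁ · cos φ₂ · sin²(Δλ/2) = 0.765544.
c = 2·atan2(√a, √(1−a)) = 2.13068 rad → d = 6371·c ≈ 13574.56 km.

13575 km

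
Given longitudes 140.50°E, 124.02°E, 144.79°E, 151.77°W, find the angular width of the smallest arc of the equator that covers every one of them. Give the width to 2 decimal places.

84.21°

Sort the longitudes: -151.77°, +124.02°, +140.50°, +144.79°.
Eastward gaps between consecutive values (wrapping around): 275.79°, 16.48°, 4.29°, 63.44°.
Largest gap = 275.79° ⇒ minimal covering band is its complement: 360° − 275.79° = 84.21°.
Band runs from +124.02° eastward to -151.77°, crossing the antimeridian.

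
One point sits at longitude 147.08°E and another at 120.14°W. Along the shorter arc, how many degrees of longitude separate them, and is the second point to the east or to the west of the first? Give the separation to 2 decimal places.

Raw difference: -120.14 − 147.08 = -267.22°.
Normalise into (−180°, 180°]: -267.22° + 360° = 92.78°.
Positive ⇒ the second point lies to the east; separation 92.78°.

92.78° east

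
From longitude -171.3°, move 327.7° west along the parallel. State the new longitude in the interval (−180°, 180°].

Start at -171.3°; shift −327.7° → -499.0°.
-499.0° lies outside (−180°, 180°]; add 360° → -139.0°.

-139.0°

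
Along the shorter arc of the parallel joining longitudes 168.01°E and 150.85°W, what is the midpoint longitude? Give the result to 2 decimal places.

171.42°W

Signed shortest Δλ from +168.01° to -150.85° is +41.14°.
Midpoint longitude = +168.01° + (+41.14°)/2 = +168.01° + 20.57° = +188.58°.
Normalise into (−180°, 180°]: -171.42°.
(The naïve average (+168.01 + -150.85)/2 = 8.58° is on the wrong side of the globe.)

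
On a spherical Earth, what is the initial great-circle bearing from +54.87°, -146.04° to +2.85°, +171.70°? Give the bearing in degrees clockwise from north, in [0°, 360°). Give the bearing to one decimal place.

Δλ = 171.70 − -146.04 = 317.74°; wrapped into (−180°, 180°]: -42.26°.
θ = atan2( sin Δλ · cos φ₂ , cos φ₁ · sin φ₂ − sin φ₁ · cos φ₂ · cos Δλ )
  = atan2(-0.67166, -0.57593) = -130.612° → normalised to [0°, 360°): 229.388°.

229.4°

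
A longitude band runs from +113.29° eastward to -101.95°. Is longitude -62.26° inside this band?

Band width going east from +113.29° to -101.95°: ((-101.95 − 113.29) mod 360) = 144.76°.
Offset of -62.26° east of the west edge: ((-62.26 − 113.29) mod 360) = 184.45°.
184.45° > 144.76° ⇒ outside.

No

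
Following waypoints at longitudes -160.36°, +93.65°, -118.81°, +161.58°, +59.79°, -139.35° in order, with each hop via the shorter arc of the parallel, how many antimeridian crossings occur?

4

Leg 1: -160.36° → +93.65°, shortest Δλ = -105.99° (west) — crosses 180°.
Leg 2: +93.65° → -118.81°, shortest Δλ = 147.54° (east) — crosses 180°.
Leg 3: -118.81° → +161.58°, shortest Δλ = -79.61° (west) — crosses 180°.
Leg 4: +161.58° → +59.79°, shortest Δλ = -101.79° (west) — does not cross 180°.
Leg 5: +59.79° → -139.35°, shortest Δλ = 160.86° (east) — crosses 180°.
Total crossings: 4.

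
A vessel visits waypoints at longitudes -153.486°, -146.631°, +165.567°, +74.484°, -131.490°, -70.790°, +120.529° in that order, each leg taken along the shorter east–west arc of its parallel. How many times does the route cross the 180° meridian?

3

Leg 1: -153.486° → -146.631°, shortest Δλ = 6.855° (east) — does not cross 180°.
Leg 2: -146.631° → +165.567°, shortest Δλ = -47.802° (west) — crosses 180°.
Leg 3: +165.567° → +74.484°, shortest Δλ = -91.083° (west) — does not cross 180°.
Leg 4: +74.484° → -131.490°, shortest Δλ = 154.026° (east) — crosses 180°.
Leg 5: -131.490° → -70.790°, shortest Δλ = 60.7° (east) — does not cross 180°.
Leg 6: -70.790° → +120.529°, shortest Δλ = -168.681° (west) — crosses 180°.
Total crossings: 3.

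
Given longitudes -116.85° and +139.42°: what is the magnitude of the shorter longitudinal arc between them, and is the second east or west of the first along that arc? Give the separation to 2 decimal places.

103.73° west

Raw difference: 139.42 − -116.85 = 256.27°.
Normalise into (−180°, 180°]: 256.27° − 360° = -103.73°.
Negative ⇒ the second point lies to the west; separation 103.73°.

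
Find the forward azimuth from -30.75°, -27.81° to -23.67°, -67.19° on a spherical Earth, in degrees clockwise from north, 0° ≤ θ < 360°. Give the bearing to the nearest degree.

Δλ = -67.19 − -27.81 = -39.38°.
θ = atan2( sin Δλ · cos φ₂ , cos φ₁ · sin φ₂ − sin φ₁ · cos φ₂ · cos Δλ )
  = atan2(-0.58109, 0.01693) = -88.331° → normalised to [0°, 360°): 271.669°.

272°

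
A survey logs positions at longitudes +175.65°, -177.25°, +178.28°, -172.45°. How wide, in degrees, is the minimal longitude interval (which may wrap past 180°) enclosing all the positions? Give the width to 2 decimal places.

11.90°

Sort the longitudes: -177.25°, -172.45°, +175.65°, +178.28°.
Eastward gaps between consecutive values (wrapping around): 4.80°, 348.10°, 2.63°, 4.47°.
Largest gap = 348.10° ⇒ minimal covering band is its complement: 360° − 348.10° = 11.90°.
Band runs from +175.65° eastward to -172.45°, crossing the antimeridian.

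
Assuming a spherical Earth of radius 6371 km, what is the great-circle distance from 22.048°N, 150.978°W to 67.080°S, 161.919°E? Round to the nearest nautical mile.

Δλ = 161.919 − -150.978 = 312.897°; wrapped into (−180°, 180°]: -47.103°.
Δφ = -67.080 − 22.048 = -89.128°.
a = sin²(Δφ/2) + cos φ₁ · cos φ₂ · sin²(Δλ/2) = 0.550022.
c = 2·atan2(√a, √(1−a)) = 1.67101 rad → d = 6371·c ≈ 10645.99 km ≈ 5748.38 nmi.

5748 nmi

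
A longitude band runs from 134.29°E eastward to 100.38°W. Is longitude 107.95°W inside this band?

Band width going east from +134.29° to -100.38°: ((-100.38 − 134.29) mod 360) = 125.33°.
Offset of -107.95° east of the west edge: ((-107.95 − 134.29) mod 360) = 117.76°.
117.76° ≤ 125.33° ⇒ inside.

Yes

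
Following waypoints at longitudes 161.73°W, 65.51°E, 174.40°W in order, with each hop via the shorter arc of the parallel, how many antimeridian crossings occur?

2

Leg 1: -161.73° → +65.51°, shortest Δλ = -132.76° (west) — crosses 180°.
Leg 2: +65.51° → -174.40°, shortest Δλ = 120.09° (east) — crosses 180°.
Total crossings: 2.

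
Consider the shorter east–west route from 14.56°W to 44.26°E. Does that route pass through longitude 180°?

No

Signed shortest Δλ = ((44.26 − -14.56 + 180) mod 360) − 180 = 58.82°.
Going east by 58.82° from -14.56° reaches +44.26° without touching 180°.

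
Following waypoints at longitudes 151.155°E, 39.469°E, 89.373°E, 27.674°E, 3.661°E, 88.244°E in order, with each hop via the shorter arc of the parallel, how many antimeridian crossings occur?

Leg 1: +151.155° → +39.469°, shortest Δλ = -111.686° (west) — does not cross 180°.
Leg 2: +39.469° → +89.373°, shortest Δλ = 49.904° (east) — does not cross 180°.
Leg 3: +89.373° → +27.674°, shortest Δλ = -61.699° (west) — does not cross 180°.
Leg 4: +27.674° → +3.661°, shortest Δλ = -24.013° (west) — does not cross 180°.
Leg 5: +3.661° → +88.244°, shortest Δλ = 84.583° (east) — does not cross 180°.
Total crossings: 0.

0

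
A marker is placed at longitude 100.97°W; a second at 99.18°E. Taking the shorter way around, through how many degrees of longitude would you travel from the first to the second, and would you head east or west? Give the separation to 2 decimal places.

Raw difference: 99.18 − -100.97 = 200.15°.
Normalise into (−180°, 180°]: 200.15° − 360° = -159.85°.
Negative ⇒ the second point lies to the west; separation 159.85°.

159.85° west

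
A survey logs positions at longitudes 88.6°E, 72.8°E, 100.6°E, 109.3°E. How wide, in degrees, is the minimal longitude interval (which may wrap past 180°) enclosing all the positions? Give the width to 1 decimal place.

36.5°

Sort the longitudes: +72.8°, +88.6°, +100.6°, +109.3°.
Eastward gaps between consecutive values (wrapping around): 15.8°, 12.0°, 8.7°, 323.5°.
Largest gap = 323.5° ⇒ minimal covering band is its complement: 360° − 323.5° = 36.5°.
Band runs from +72.8° eastward to +109.3°.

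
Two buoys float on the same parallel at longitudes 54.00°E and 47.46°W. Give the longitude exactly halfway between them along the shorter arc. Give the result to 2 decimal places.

Signed shortest Δλ from +54.00° to -47.46° is -101.46°.
Midpoint longitude = +54.00° + (-101.46°)/2 = +54.00° − 50.73° = +3.27°.

3.27°E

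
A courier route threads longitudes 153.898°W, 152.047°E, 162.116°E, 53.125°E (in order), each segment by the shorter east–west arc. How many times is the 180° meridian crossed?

1

Leg 1: -153.898° → +152.047°, shortest Δλ = -54.055° (west) — crosses 180°.
Leg 2: +152.047° → +162.116°, shortest Δλ = 10.069° (east) — does not cross 180°.
Leg 3: +162.116° → +53.125°, shortest Δλ = -108.991° (west) — does not cross 180°.
Total crossings: 1.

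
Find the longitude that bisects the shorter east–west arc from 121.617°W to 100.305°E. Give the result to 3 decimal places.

Signed shortest Δλ from -121.617° to +100.305° is -138.078°.
Midpoint longitude = -121.617° + (-138.078°)/2 = -121.617° − 69.039° = -190.656°.
Normalise into (−180°, 180°]: +169.344°.
(The naïve average (-121.617 + +100.305)/2 = -10.656° is on the wrong side of the globe.)

169.344°E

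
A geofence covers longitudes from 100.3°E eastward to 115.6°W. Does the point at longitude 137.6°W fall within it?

Yes

Band width going east from +100.3° to -115.6°: ((-115.6 − 100.3) mod 360) = 144.1°.
Offset of -137.6° east of the west edge: ((-137.6 − 100.3) mod 360) = 122.1°.
122.1° ≤ 144.1° ⇒ inside.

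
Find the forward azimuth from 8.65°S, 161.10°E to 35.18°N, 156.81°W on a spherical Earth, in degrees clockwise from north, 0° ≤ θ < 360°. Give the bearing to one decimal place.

Δλ = -156.81 − 161.10 = -317.91°; wrapped into (−180°, 180°]: 42.09°.
θ = atan2( sin Δλ · cos φ₂ , cos φ₁ · sin φ₂ − sin φ₁ · cos φ₂ · cos Δλ )
  = atan2(0.54786, 0.66082) = 39.661° → normalised to [0°, 360°): 39.661°.

39.7°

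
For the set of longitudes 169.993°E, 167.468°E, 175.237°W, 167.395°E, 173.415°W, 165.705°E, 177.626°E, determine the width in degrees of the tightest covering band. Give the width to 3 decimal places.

Sort the longitudes: -175.237°, -173.415°, +165.705°, +167.395°, +167.468°, +169.993°, +177.626°.
Eastward gaps between consecutive values (wrapping around): 1.822°, 339.120°, 1.690°, 0.073°, 2.525°, 7.633°, 7.137°.
Largest gap = 339.120° ⇒ minimal covering band is its complement: 360° − 339.120° = 20.880°.
Band runs from +165.705° eastward to -173.415°, crossing the antimeridian.

20.880°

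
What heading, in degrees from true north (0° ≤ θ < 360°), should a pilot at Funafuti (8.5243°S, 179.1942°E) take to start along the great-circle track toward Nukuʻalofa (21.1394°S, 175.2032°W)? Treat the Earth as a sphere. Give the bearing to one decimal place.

Δλ = -175.2032 − 179.1942 = -354.3974°; wrapped into (−180°, 180°]: 5.6026°.
θ = atan2( sin Δλ · cos φ₂ , cos φ₁ · sin φ₂ − sin φ₁ · cos φ₂ · cos Δλ )
  = atan2(0.09106, -0.21906) = 157.429° → normalised to [0°, 360°): 157.429°.

157.4°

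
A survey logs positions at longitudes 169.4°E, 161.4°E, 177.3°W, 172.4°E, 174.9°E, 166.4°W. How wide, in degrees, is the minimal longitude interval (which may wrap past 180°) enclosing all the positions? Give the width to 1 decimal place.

32.2°

Sort the longitudes: -177.3°, -166.4°, +161.4°, +169.4°, +172.4°, +174.9°.
Eastward gaps between consecutive values (wrapping around): 10.9°, 327.8°, 8.0°, 3.0°, 2.5°, 7.8°.
Largest gap = 327.8° ⇒ minimal covering band is its complement: 360° − 327.8° = 32.2°.
Band runs from +161.4° eastward to -166.4°, crossing the antimeridian.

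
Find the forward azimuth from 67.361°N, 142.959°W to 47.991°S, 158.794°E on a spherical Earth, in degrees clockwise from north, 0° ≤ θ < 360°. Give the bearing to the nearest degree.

Δλ = 158.794 − -142.959 = 301.753°; wrapped into (−180°, 180°]: -58.247°.
θ = atan2( sin Δλ · cos φ₂ , cos φ₁ · sin φ₂ − sin φ₁ · cos φ₂ · cos Δλ )
  = atan2(-0.56908, -0.61107) = -137.038° → normalised to [0°, 360°): 222.962°.

223°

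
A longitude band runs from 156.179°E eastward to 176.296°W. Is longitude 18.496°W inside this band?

Band width going east from +156.179° to -176.296°: ((-176.296 − 156.179) mod 360) = 27.525°.
Offset of -18.496° east of the west edge: ((-18.496 − 156.179) mod 360) = 185.325°.
185.325° > 27.525° ⇒ outside.

No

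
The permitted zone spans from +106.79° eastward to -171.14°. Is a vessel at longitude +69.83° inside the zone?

No

Band width going east from +106.79° to -171.14°: ((-171.14 − 106.79) mod 360) = 82.07°.
Offset of +69.83° east of the west edge: ((69.83 − 106.79) mod 360) = 323.04°.
323.04° > 82.07° ⇒ outside.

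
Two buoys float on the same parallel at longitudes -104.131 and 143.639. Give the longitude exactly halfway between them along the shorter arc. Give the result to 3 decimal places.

Signed shortest Δλ from -104.131° to +143.639° is -112.230°.
Midpoint longitude = -104.131° + (-112.230°)/2 = -104.131° − 56.115° = -160.246°.
(The naïve average (-104.131 + +143.639)/2 = 19.754° is on the wrong side of the globe.)

-160.246°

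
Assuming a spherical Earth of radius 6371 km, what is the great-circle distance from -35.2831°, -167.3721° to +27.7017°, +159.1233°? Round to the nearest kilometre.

Δλ = 159.1233 − -167.3721 = 326.4954°; wrapped into (−180°, 180°]: -33.5046°.
Δφ = 27.7017 − -35.2831 = 62.9848°.
a = sin²(Δφ/2) + cos φ₁ · cos φ₂ · sin²(Δλ/2) = 0.332931.
c = 2·atan2(√a, √(1−a)) = 1.23011 rad → d = 6371·c ≈ 7837.01 km.

7837 km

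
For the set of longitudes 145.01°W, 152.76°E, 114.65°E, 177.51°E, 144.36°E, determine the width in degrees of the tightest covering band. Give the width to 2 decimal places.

100.34°

Sort the longitudes: -145.01°, +114.65°, +144.36°, +152.76°, +177.51°.
Eastward gaps between consecutive values (wrapping around): 259.66°, 29.71°, 8.40°, 24.75°, 37.48°.
Largest gap = 259.66° ⇒ minimal covering band is its complement: 360° − 259.66° = 100.34°.
Band runs from +114.65° eastward to -145.01°, crossing the antimeridian.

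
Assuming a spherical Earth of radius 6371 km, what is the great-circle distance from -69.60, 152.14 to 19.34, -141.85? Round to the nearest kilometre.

Δλ = -141.85 − 152.14 = -293.99°; wrapped into (−180°, 180°]: 66.01°.
Δφ = 19.34 − -69.60 = 88.94°.
a = sin²(Δφ/2) + cos φ₁ · cos φ₂ · sin²(Δλ/2) = 0.588339.
c = 2·atan2(√a, √(1−a)) = 1.74841 rad → d = 6371·c ≈ 11139.10 km.

11139 km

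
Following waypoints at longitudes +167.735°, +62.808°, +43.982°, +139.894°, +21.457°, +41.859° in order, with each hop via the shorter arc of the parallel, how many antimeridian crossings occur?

0

Leg 1: +167.735° → +62.808°, shortest Δλ = -104.927° (west) — does not cross 180°.
Leg 2: +62.808° → +43.982°, shortest Δλ = -18.826° (west) — does not cross 180°.
Leg 3: +43.982° → +139.894°, shortest Δλ = 95.912° (east) — does not cross 180°.
Leg 4: +139.894° → +21.457°, shortest Δλ = -118.437° (west) — does not cross 180°.
Leg 5: +21.457° → +41.859°, shortest Δλ = 20.402° (east) — does not cross 180°.
Total crossings: 0.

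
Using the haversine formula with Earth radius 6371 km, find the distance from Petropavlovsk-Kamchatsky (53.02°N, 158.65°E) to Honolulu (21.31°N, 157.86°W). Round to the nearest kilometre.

5095 km

Δλ = -157.86 − 158.65 = -316.51°; wrapped into (−180°, 180°]: 43.49°.
Δφ = 21.31 − 53.02 = -31.71°.
a = sin²(Δφ/2) + cos φ₁ · cos φ₂ · sin²(Δλ/2) = 0.151558.
c = 2·atan2(√a, √(1−a)) = 0.79975 rad → d = 6371·c ≈ 5095.22 km.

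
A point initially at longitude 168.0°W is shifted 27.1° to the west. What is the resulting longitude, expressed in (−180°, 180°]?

164.9°E

Start at -168.0°; shift −27.1° → -195.1°.
-195.1° lies outside (−180°, 180°]; add 360° → +164.9°.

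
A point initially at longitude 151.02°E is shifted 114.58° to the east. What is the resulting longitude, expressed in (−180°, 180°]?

94.40°W

Start at +151.02°; shift +114.58° → +265.60°.
+265.60° lies outside (−180°, 180°]; subtract 360° → -94.40°.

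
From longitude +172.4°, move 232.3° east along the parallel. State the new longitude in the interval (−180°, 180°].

+44.7°

Start at +172.4°; shift +232.3° → +404.7°.
+404.7° lies outside (−180°, 180°]; subtract 360° → +44.7°.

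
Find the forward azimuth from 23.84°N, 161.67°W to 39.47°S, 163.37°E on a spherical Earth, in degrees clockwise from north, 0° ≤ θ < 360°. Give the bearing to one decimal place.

Δλ = 163.37 − -161.67 = 325.04°; wrapped into (−180°, 180°]: -34.96°.
θ = atan2( sin Δλ · cos φ₂ , cos φ₁ · sin φ₂ − sin φ₁ · cos φ₂ · cos Δλ )
  = atan2(-0.44234, -0.83715) = -152.149° → normalised to [0°, 360°): 207.851°.

207.9°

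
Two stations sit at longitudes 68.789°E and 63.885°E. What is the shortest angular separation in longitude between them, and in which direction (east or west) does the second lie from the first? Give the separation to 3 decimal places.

4.904° west

Raw difference: 63.885 − 68.789 = -4.904°.
Normalise into (−180°, 180°]: -4.904° stays -4.904°.
Negative ⇒ the second point lies to the west; separation 4.904°.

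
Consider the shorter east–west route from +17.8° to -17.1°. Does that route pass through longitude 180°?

Signed shortest Δλ = ((-17.1 − 17.8 + 180) mod 360) − 180 = -34.9°.
Going west by 34.9° from +17.8° reaches -17.1° without touching 180°.

No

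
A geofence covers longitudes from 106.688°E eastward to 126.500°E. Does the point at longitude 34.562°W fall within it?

Band width going east from +106.688° to +126.500°: ((126.500 − 106.688) mod 360) = 19.812°.
Offset of -34.562° east of the west edge: ((-34.562 − 106.688) mod 360) = 218.750°.
218.750° > 19.812° ⇒ outside.

No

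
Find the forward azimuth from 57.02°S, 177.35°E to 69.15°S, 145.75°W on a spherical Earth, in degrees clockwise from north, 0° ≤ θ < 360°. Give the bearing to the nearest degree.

142°

Δλ = -145.75 − 177.35 = -323.10°; wrapped into (−180°, 180°]: 36.90°.
θ = atan2( sin Δλ · cos φ₂ , cos φ₁ · sin φ₂ − sin φ₁ · cos φ₂ · cos Δλ )
  = atan2(0.21370, -0.26994) = 141.632° → normalised to [0°, 360°): 141.632°.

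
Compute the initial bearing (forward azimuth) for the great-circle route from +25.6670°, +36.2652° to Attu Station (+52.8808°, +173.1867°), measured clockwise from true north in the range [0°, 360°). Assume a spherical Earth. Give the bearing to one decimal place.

24.4°

Δλ = 173.1867 − 36.2652 = 136.9215°.
θ = atan2( sin Δλ · cos φ₂ , cos φ₁ · sin φ₂ − sin φ₁ · cos φ₂ · cos Δλ )
  = atan2(0.41217, 0.90963) = 24.376° → normalised to [0°, 360°): 24.376°.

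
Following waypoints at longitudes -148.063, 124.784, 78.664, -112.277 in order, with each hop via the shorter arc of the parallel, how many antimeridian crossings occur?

2

Leg 1: -148.063° → +124.784°, shortest Δλ = -87.153° (west) — crosses 180°.
Leg 2: +124.784° → +78.664°, shortest Δλ = -46.12° (west) — does not cross 180°.
Leg 3: +78.664° → -112.277°, shortest Δλ = 169.059° (east) — crosses 180°.
Total crossings: 2.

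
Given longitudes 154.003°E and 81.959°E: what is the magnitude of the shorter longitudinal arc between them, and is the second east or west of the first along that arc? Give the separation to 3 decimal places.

Raw difference: 81.959 − 154.003 = -72.044°.
Normalise into (−180°, 180°]: -72.044° stays -72.044°.
Negative ⇒ the second point lies to the west; separation 72.044°.

72.044° west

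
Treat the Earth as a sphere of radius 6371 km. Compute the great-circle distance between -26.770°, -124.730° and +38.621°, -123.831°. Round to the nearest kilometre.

7272 km

Δλ = -123.831 − -124.730 = 0.899°.
Δφ = 38.621 − -26.770 = 65.391°.
a = sin²(Δφ/2) + cos φ₁ · cos φ₂ · sin²(Δλ/2) = 0.291831.
c = 2·atan2(√a, √(1−a)) = 1.14138 rad → d = 6371·c ≈ 7271.75 km.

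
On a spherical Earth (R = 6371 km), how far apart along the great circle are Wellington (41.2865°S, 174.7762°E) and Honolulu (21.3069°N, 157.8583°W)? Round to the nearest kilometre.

7511 km

Δλ = -157.8583 − 174.7762 = -332.6345°; wrapped into (−180°, 180°]: 27.3655°.
Δφ = 21.3069 − -41.2865 = 62.5934°.
a = sin²(Δφ/2) + cos φ₁ · cos φ₂ · sin²(Δλ/2) = 0.309020.
c = 2·atan2(√a, √(1−a)) = 1.17888 rad → d = 6371·c ≈ 7510.64 km.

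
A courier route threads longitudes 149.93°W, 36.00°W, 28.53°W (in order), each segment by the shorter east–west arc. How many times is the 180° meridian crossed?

Leg 1: -149.93° → -36.00°, shortest Δλ = 113.93° (east) — does not cross 180°.
Leg 2: -36.00° → -28.53°, shortest Δλ = 7.47° (east) — does not cross 180°.
Total crossings: 0.

0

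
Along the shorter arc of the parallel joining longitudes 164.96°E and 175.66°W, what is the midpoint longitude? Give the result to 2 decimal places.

Signed shortest Δλ from +164.96° to -175.66° is +19.38°.
Midpoint longitude = +164.96° + (+19.38°)/2 = +164.96° + 9.69° = +174.65°.
(The naïve average (+164.96 + -175.66)/2 = -5.35° is on the wrong side of the globe.)

174.65°E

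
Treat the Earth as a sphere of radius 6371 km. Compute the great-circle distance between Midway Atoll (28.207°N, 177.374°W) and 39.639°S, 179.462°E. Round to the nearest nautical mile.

Δλ = 179.462 − -177.374 = 356.836°; wrapped into (−180°, 180°]: -3.164°.
Δφ = -39.639 − 28.207 = -67.846°.
a = sin²(Δφ/2) + cos φ₁ · cos φ₂ · sin²(Δλ/2) = 0.311969.
c = 2·atan2(√a, √(1−a)) = 1.18525 rad → d = 6371·c ≈ 7551.25 km ≈ 4077.35 nmi.

4077 nmi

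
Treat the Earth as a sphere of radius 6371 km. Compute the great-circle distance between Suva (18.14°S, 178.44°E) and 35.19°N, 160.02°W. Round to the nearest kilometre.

Δλ = -160.02 − 178.44 = -338.46°; wrapped into (−180°, 180°]: 21.54°.
Δφ = 35.19 − -18.14 = 53.33°.
a = sin²(Δφ/2) + cos φ₁ · cos φ₂ · sin²(Δλ/2) = 0.228517.
c = 2·atan2(√a, √(1−a)) = 0.99683 rad → d = 6371·c ≈ 6350.81 km.

6351 km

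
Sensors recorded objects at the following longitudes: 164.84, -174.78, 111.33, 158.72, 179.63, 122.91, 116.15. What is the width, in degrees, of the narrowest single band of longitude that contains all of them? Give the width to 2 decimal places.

73.89°

Sort the longitudes: -174.78°, +111.33°, +116.15°, +122.91°, +158.72°, +164.84°, +179.63°.
Eastward gaps between consecutive values (wrapping around): 286.11°, 4.82°, 6.76°, 35.81°, 6.12°, 14.79°, 5.59°.
Largest gap = 286.11° ⇒ minimal covering band is its complement: 360° − 286.11° = 73.89°.
Band runs from +111.33° eastward to -174.78°, crossing the antimeridian.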